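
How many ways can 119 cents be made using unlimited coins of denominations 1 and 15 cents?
Coefficient of x^119 in 1/(1-x^1) · 1/(1-x^15). Use j coins of 15 for j = 0..⌊119/15⌋ = 7, the rest in 1s: 7 + 1 = 8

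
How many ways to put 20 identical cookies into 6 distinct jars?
C(20+6-1, 6-1) = C(25, 5) = 53130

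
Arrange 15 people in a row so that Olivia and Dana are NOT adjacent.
Total - adjacent = 15! - (15-1)!×2 = 1307674368000 - 174356582400 = 1133317785600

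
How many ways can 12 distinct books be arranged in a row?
12! = 479001600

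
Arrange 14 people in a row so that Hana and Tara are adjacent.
Treat as block: (14-1)! × 2! = 6227020800 × 2 = 12454041600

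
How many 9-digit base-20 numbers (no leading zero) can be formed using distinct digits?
First digit: 19 choices (nonzero). Then descending: 19 × 19 × 18 × 17 × 16 × 15 × 14 × 13 × 12 = 57901858560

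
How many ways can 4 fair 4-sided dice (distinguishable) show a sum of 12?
Coefficient of x^12 in (x + x² + ... + x^4)^4. By inclusion-exclusion on dice exceeding 4: Σ_j (-1)^j C(4,j)·C(12-1-4j, 3) = C(4,0)·C(11,3) - C(4,1)·C(7,3) + C(4,2)·C(3,3) = 1·165 - 4·35 + 6·1 = 31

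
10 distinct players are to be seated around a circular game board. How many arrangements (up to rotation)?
Circular: fix one position, arrange the rest. (10-1)! = 362880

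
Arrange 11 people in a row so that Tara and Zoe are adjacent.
Treat as block: (11-1)! × 2! = 3628800 × 2 = 7257600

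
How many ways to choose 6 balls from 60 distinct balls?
C(60,6) = 60!/(6!×54!) = 50063860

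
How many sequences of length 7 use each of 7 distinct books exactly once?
7! = 5040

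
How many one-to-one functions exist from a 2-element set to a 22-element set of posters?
P(22,2) = 22!/(22-2)! = 462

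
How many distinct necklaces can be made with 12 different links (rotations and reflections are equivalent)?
(12-1)!/2 = 39916800/2 = 19958400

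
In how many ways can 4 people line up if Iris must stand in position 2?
Fix one position: (4-1)! = 6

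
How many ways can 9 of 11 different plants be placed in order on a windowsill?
P(11,9) = 11!/(11-9)! = 19958400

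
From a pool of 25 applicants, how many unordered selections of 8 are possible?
C(25,8) = 25!/(8!×17!) = 1081575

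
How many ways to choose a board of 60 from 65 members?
C(65,60) = 65!/(60!×5!) = 8259888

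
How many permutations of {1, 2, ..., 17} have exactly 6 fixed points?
Choose the 6 fixed points C(17,6) = 12376, derange the rest: !11 = Σ_{j=0}^{11} (-1)^j·11!/j! = 39916800 - 39916800 + 19958400 - 6652800 + 1663200 - 332640 + 55440 - 7920 + 990 - 110 + 11 - 1 = 14684570. Product = 12376 × 14684570 = 181736238320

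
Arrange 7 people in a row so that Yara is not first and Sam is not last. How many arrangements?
By inclusion-exclusion: 7! - 2×(7-1)! + (7-2)! = 5040 - 1440 + 120 = 3720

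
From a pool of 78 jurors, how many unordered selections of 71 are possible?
C(78,71) = 78!/(71!×7!) = 2641902120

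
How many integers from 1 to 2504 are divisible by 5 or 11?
⌊2504/5⌋ + ⌊2504/11⌋ - ⌊2504/55⌋ = 500 + 227 - 45 = 682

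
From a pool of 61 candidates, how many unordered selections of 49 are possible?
C(61,49) = 61!/(49!×12!) = 1742058970275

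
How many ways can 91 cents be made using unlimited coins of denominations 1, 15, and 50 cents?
Coefficient of x^91 in 1/(1-x^1) · 1/(1-x^15) · 1/(1-x^50). Case on j = number of 50-cent coins (j = 0..1); remainder r = 91 - 50j is made from {1,15} in ⌊r/15⌋+1 ways. r = 91, 41 → 7 + 3 = 10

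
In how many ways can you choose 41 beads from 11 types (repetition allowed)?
C(41+11-1, 11-1) = C(51, 10) = 12777711870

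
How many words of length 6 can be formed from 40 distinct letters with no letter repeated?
P(40,6) = 40!/(40-6)! = 2763633600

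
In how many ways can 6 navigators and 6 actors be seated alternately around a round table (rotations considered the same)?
Fix one of the navigators: (6-1)! ways for the remaining navigators, × 6! ways for the actors = 120 × 720 = 86400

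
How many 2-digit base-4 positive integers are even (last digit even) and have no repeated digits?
Last∈{0,2}. Last=0: 3. Last nonzero: 1×2×P(2,0) = 2. Total = 5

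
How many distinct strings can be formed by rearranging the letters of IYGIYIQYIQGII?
13! / (3! × 6! × 2! × 2!) = 360360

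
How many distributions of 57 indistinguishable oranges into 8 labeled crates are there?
C(57+8-1, 8-1) = C(64, 7) = 621216192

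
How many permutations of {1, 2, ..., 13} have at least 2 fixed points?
Exactly j fixed points: C(13,j)·!(13-j); sum over j ≥ 2 (derangement numbers via !m = (m-1)·(!(m-1) + !(m-2)): !0..!11 = 1, 0, 1, 2, 9, 44, 265, 1854, 14833, 133496, 1334961, 14684570). Σ_{j=2}^{13} C(13,j)·!(13-j) = C(13,2)·!11 + C(13,3)·!10 + C(13,4)·!9 + C(13,5)·!8 + C(13,6)·!7 + C(13,7)·!6 + C(13,8)·!5 + C(13,9)·!4 + C(13,10)·!3 + C(13,11)·!2 + C(13,12)·!1 + C(13,13)·!0 = 78·14684570 + 286·1334961 + 715·133496 + 1287·14833 + 1716·1854 + 1716·265 + 1287·44 + 715·9 + 286·2 + 78·1 + 13·0 + 1·1 = 1645434935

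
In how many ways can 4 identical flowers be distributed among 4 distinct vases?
C(4+4-1, 4-1) = C(7, 3) = 35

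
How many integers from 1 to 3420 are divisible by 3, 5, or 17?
⌊3420/3⌋+⌊3420/5⌋+⌊3420/17⌋ - ⌊3420/15⌋-⌊3420/51⌋-⌊3420/85⌋ + ⌊3420/255⌋ = 1140+684+201 - 228-67-40 + 13 = 1703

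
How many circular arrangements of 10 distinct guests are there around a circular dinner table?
Circular: fix one position, arrange the rest. (10-1)! = 362880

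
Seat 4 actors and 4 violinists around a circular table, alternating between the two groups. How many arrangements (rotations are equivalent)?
Fix one of the actors: (4-1)! ways for the remaining actors, × 4! ways for the violinists = 6 × 24 = 144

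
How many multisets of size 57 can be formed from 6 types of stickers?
C(57+6-1, 6-1) = C(62, 5) = 6471002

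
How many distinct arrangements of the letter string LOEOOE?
6! / (3! × 1! × 2!) = 60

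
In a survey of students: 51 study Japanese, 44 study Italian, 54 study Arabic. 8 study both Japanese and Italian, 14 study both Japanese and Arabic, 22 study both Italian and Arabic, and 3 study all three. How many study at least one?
|A∪B∪C| = 51+44+54-8-14-22+3 = 108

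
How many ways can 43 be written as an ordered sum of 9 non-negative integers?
C(43+9-1, 9-1) = C(51, 8) = 636763050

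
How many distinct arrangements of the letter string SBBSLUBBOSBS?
12! / (1! × 4! × 5! × 1! × 1!) = 166320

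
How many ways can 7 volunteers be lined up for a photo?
7! = 5040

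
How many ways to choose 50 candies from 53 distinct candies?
C(53,50) = 53!/(50!×3!) = 23426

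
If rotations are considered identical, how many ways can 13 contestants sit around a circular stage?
Circular: fix one position, arrange the rest. (13-1)! = 479001600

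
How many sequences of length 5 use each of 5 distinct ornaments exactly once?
5! = 120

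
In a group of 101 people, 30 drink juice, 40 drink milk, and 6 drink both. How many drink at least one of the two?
|A∪B| = |A| + |B| - |A∩B| = 30 + 40 - 6 = 64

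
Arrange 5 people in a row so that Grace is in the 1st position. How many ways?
Fix one position: (5-1)! = 24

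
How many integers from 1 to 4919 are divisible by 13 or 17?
⌊4919/13⌋ + ⌊4919/17⌋ - ⌊4919/221⌋ = 378 + 289 - 22 = 645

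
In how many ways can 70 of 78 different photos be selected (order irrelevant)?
C(78,70) = 78!/(70!×8!) = 23446881315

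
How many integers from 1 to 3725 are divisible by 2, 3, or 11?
⌊3725/2⌋+⌊3725/3⌋+⌊3725/11⌋ - ⌊3725/6⌋-⌊3725/22⌋-⌊3725/33⌋ + ⌊3725/66⌋ = 1862+1241+338 - 620-169-112 + 56 = 2596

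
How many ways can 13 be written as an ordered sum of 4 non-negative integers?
C(13+4-1, 4-1) = C(16, 3) = 560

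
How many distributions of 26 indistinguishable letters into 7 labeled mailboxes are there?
C(26+7-1, 7-1) = C(32, 6) = 906192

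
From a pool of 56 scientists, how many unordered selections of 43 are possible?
C(56,43) = 56!/(43!×13!) = 1889912732400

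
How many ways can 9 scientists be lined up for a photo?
9! = 362880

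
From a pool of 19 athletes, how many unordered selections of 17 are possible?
C(19,17) = 19!/(17!×2!) = 171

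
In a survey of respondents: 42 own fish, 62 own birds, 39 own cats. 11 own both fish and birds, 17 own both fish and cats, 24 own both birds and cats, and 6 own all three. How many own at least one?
|A∪B∪C| = 42+62+39-11-17-24+6 = 97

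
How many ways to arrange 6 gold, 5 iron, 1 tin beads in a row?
12! / (6! × 5! × 1!) = 5544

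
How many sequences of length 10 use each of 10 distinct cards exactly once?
10! = 3628800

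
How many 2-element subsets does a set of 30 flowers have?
C(30,2) = 30!/(2!×28!) = 435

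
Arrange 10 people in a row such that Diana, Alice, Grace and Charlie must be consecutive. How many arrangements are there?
Treat the 4 as one block: (10-4+1)! × 4! = 5040 × 24 = 120960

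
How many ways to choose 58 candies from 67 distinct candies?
C(67,58) = 67!/(58!×9!) = 42757703560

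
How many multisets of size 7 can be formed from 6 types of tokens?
C(7+6-1, 6-1) = C(12, 5) = 792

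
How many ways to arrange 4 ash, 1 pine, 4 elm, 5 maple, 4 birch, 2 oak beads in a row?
20! / (4! × 1! × 4! × 5! × 4! × 2!) = 733296564000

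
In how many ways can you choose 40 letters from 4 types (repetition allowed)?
C(40+4-1, 4-1) = C(43, 3) = 12341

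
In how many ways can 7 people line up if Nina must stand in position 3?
Fix one position: (7-1)! = 720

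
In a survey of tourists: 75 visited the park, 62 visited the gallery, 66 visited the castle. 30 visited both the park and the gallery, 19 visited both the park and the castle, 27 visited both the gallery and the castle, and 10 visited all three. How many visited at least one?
|A∪B∪C| = 75+62+66-30-19-27+10 = 137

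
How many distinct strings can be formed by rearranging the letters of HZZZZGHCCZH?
11! / (5! × 2! × 3! × 1!) = 27720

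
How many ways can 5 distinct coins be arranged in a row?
5! = 120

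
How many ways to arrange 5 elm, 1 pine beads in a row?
6! / (5! × 1!) = 6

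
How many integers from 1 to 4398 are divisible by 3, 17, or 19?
⌊4398/3⌋+⌊4398/17⌋+⌊4398/19⌋ - ⌊4398/51⌋-⌊4398/57⌋-⌊4398/323⌋ + ⌊4398/969⌋ = 1466+258+231 - 86-77-13 + 4 = 1783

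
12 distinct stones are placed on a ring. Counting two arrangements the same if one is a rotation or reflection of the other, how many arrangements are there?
(12-1)!/2 = 39916800/2 = 19958400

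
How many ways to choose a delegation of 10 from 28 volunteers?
C(28,10) = 28!/(10!×18!) = 13123110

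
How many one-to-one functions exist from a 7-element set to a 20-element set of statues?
P(20,7) = 20!/(20-7)! = 390700800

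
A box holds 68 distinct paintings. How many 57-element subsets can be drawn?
C(68,57) = 68!/(57!×11!) = 1533058025824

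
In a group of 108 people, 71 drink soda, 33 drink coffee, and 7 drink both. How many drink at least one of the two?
|A∪B| = |A| + |B| - |A∩B| = 71 + 33 - 7 = 97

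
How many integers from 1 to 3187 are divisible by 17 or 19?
⌊3187/17⌋ + ⌊3187/19⌋ - ⌊3187/323⌋ = 187 + 167 - 9 = 345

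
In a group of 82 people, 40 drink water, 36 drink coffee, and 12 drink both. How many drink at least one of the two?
|A∪B| = |A| + |B| - |A∩B| = 40 + 36 - 12 = 64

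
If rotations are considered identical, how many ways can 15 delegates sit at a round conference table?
Circular: fix one position, arrange the rest. (15-1)! = 87178291200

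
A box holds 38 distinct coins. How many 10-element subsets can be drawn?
C(38,10) = 38!/(10!×28!) = 472733756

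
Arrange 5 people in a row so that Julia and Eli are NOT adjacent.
Total - adjacent = 5! - (5-1)!×2 = 120 - 48 = 72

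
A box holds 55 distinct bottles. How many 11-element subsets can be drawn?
C(55,11) = 55!/(11!×44!) = 119653565850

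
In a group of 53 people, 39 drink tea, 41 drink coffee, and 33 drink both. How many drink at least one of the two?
|A∪B| = |A| + |B| - |A∩B| = 39 + 41 - 33 = 47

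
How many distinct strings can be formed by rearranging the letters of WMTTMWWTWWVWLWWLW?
17! / (2! × 1! × 9! × 3! × 2!) = 40840800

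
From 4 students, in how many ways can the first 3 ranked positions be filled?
P(4,3) = 4!/(4-3)! = 24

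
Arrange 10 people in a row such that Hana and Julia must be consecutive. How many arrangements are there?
Treat the 2 as one block: (10-2+1)! × 2! = 362880 × 2 = 725760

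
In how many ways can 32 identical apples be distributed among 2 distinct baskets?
C(32+2-1, 2-1) = C(33, 1) = 33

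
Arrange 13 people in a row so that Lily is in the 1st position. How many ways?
Fix one position: (13-1)! = 479001600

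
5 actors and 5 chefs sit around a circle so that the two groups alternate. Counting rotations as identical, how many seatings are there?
Fix one of the actors: (5-1)! ways for the remaining actors, × 5! ways for the chefs = 24 × 120 = 2880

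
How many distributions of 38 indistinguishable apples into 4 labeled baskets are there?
C(38+4-1, 4-1) = C(41, 3) = 10660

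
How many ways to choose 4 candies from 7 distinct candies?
C(7,4) = 7!/(4!×3!) = 35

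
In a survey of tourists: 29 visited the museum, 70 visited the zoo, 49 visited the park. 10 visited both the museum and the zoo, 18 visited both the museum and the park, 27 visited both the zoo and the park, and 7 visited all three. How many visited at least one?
|A∪B∪C| = 29+70+49-10-18-27+7 = 100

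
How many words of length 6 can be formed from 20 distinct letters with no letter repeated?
P(20,6) = 20!/(20-6)! = 27907200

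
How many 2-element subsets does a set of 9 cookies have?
C(9,2) = 9!/(2!×7!) = 36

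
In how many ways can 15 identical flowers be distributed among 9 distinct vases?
C(15+9-1, 9-1) = C(23, 8) = 490314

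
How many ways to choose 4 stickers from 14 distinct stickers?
C(14,4) = 14!/(4!×10!) = 1001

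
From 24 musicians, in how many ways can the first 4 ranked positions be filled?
P(24,4) = 24!/(24-4)! = 255024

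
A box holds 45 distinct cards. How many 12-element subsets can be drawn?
C(45,12) = 45!/(12!×33!) = 28760021745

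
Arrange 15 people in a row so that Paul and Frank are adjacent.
Treat as block: (15-1)! × 2! = 87178291200 × 2 = 174356582400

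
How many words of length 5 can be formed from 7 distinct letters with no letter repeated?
P(7,5) = 7!/(7-5)! = 2520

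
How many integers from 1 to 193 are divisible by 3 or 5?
⌊193/3⌋ + ⌊193/5⌋ - ⌊193/15⌋ = 64 + 38 - 12 = 90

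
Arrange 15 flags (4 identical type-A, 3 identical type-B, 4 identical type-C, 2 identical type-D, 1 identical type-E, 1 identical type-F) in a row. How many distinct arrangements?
15! / (4! × 3! × 4! × 2! × 1! × 1!) = 189189000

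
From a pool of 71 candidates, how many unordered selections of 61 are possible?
C(71,61) = 71!/(61!×10!) = 461738052776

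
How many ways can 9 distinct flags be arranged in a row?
9! = 362880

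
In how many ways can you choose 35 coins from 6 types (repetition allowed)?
C(35+6-1, 6-1) = C(40, 5) = 658008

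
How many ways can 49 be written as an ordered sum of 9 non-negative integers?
C(49+9-1, 9-1) = C(57, 8) = 1652411475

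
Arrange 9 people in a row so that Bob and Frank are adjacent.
Treat as block: (9-1)! × 2! = 40320 × 2 = 80640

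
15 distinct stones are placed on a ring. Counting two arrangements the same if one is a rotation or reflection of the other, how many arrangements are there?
(15-1)!/2 = 87178291200/2 = 43589145600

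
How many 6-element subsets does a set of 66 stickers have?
C(66,6) = 66!/(6!×60!) = 90858768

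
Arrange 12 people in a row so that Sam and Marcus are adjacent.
Treat as block: (12-1)! × 2! = 39916800 × 2 = 79833600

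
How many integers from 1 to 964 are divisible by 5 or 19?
⌊964/5⌋ + ⌊964/19⌋ - ⌊964/95⌋ = 192 + 50 - 10 = 232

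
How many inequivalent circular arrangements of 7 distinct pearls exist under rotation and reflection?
(7-1)!/2 = 720/2 = 360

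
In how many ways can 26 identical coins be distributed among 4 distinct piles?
C(26+4-1, 4-1) = C(29, 3) = 3654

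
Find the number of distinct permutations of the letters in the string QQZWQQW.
7! / (2! × 1! × 4!) = 105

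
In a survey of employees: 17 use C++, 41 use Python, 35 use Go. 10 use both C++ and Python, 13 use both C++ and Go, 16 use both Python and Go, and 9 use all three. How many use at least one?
|A∪B∪C| = 17+41+35-10-13-16+9 = 63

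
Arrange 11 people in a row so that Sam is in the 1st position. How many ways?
Fix one position: (11-1)! = 3628800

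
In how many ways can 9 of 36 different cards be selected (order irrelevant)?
C(36,9) = 36!/(9!×27!) = 94143280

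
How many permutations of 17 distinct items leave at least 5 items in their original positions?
Exactly j fixed points: C(17,j)·!(17-j); sum over j ≥ 5 (derangement numbers via !m = (m-1)·(!(m-1) + !(m-2)): !0..!12 = 1, 0, 1, 2, 9, 44, 265, 1854, 14833, 133496, 1334961, 14684570, 176214841). Σ_{j=5}^{17} C(17,j)·!(17-j) = C(17,5)·!12 + C(17,6)·!11 + C(17,7)·!10 + C(17,8)·!9 + C(17,9)·!8 + C(17,10)·!7 + C(17,11)·!6 + C(17,12)·!5 + C(17,13)·!4 + C(17,14)·!3 + C(17,15)·!2 + C(17,16)·!1 + C(17,17)·!0 = 6188·176214841 + 12376·14684570 + 19448·1334961 + 24310·133496 + 24310·14833 + 19448·1854 + 12376·265 + 6188·44 + 2380·9 + 680·2 + 136·1 + 17·0 + 1·1 = 1301761505367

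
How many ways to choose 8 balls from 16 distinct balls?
C(16,8) = 16!/(8!×8!) = 12870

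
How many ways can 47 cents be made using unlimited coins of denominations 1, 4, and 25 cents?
Coefficient of x^47 in 1/(1-x^1) · 1/(1-x^4) · 1/(1-x^25). Case on j = number of 25-cent coins (j = 0..1); remainder r = 47 - 25j is made from {1,4} in ⌊r/4⌋+1 ways. r = 47, 22 → 12 + 6 = 18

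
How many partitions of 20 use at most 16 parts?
By conjugation, equals partitions of 20 into parts ≤ 16. Let r_j(i) = number of partitions of i into parts ≤ j, for i = 0..20. r_1(i) = 1 for all i; r_j(i) = r_{j-1}(i) + r_j(i-j). Rows j = 2..16: ≤2: 1 1 2 2 3 3 4 4 5 5 6 6 7 7 8 8 9 9 10 10 11; ≤3: 1 1 2 3 4 5 7 8 10 12 14 16 19 21 24 27 30 33 37 40 44; ≤4: 1 1 2 3 5 6 9 11 15 18 23 27 34 39 47 54 64 72 84 94 108; ≤5: 1 1 2 3 5 7 10 13 18 23 30 37 47 57 70 84 101 119 141 164 192; ≤6: 1 1 2 3 5 7 11 14 20 26 35 44 58 71 90 110 136 163 199 235 282; ≤7: 1 1 2 3 5 7 11 15 21 28 38 49 65 82 105 131 164 201 248 300 364; ≤8: 1 1 2 3 5 7 11 15 22 29 40 52 70 89 116 146 186 230 288 352 434; ≤9: 1 1 2 3 5 7 11 15 22 30 41 54 73 94 123 157 201 252 318 393 488; ≤10: 1 1 2 3 5 7 11 15 22 30 42 55 75 97 128 164 212 267 340 423 530; ≤11: 1 1 2 3 5 7 11 15 22 30 42 56 76 99 131 169 219 278 355 445 560; ≤12: 1 1 2 3 5 7 11 15 22 30 42 56 77 100 133 172 224 285 366 460 582; ≤13: 1 1 2 3 5 7 11 15 22 30 42 56 77 101 134 174 227 290 373 471 597; ≤14: 1 1 2 3 5 7 11 15 22 30 42 56 77 101 135 175 229 293 378 478 608; ≤15: 1 1 2 3 5 7 11 15 22 30 42 56 77 101 135 176 230 295 381 483 615; ≤16: 1 1 2 3 5 7 11 15 22 30 42 56 77 101 135 176 231 296 383 486 620. r_16(20) = 620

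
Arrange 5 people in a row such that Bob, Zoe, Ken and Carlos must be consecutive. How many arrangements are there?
Treat the 4 as one block: (5-4+1)! × 4! = 2 × 24 = 48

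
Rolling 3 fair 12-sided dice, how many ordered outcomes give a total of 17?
Coefficient of x^17 in (x + x² + ... + x^12)^3. By inclusion-exclusion on dice exceeding 12: Σ_j (-1)^j C(3,j)·C(17-1-12j, 2) = C(3,0)·C(16,2) - C(3,1)·C(4,2) = 1·120 - 3·6 = 102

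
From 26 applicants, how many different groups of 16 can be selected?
C(26,16) = 26!/(16!×10!) = 5311735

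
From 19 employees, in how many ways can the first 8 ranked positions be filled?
P(19,8) = 19!/(19-8)! = 3047466240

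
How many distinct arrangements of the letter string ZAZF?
4! / (1! × 1! × 2!) = 12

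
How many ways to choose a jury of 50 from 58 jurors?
C(58,50) = 58!/(50!×8!) = 1916797311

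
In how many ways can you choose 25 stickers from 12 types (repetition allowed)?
C(25+12-1, 12-1) = C(36, 11) = 600805296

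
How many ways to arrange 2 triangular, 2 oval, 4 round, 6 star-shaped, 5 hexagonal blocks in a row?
19! / (2! × 2! × 4! × 6! × 5!) = 14665931280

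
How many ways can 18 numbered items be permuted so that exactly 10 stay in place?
Choose the 10 fixed points C(18,10) = 43758, derange the rest: !8 = Σ_{j=0}^{8} (-1)^j·8!/j! = 40320 - 40320 + 20160 - 6720 + 1680 - 336 + 56 - 8 + 1 = 14833. Product = 43758 × 14833 = 649062414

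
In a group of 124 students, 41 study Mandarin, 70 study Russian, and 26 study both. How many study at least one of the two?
|A∪B| = |A| + |B| - |A∩B| = 41 + 70 - 26 = 85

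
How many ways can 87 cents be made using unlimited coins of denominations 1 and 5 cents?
Coefficient of x^87 in 1/(1-x^1) · 1/(1-x^5). Use j coins of 5 for j = 0..⌊87/5⌋ = 17, the rest in 1s: 17 + 1 = 18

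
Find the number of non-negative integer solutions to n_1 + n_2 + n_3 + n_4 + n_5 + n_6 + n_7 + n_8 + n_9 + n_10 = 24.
C(24+10-1, 10-1) = C(33, 9) = 38567100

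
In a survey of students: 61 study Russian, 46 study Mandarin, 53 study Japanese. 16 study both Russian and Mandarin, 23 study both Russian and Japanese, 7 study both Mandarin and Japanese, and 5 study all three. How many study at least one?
|A∪B∪C| = 61+46+53-16-23-7+5 = 119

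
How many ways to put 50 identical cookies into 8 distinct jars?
C(50+8-1, 8-1) = C(57, 7) = 264385836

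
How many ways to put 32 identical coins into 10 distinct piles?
C(32+10-1, 10-1) = C(41, 9) = 350343565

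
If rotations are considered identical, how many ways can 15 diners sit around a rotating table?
Circular: fix one position, arrange the rest. (15-1)! = 87178291200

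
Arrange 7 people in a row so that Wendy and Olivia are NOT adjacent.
Total - adjacent = 7! - (7-1)!×2 = 5040 - 1440 = 3600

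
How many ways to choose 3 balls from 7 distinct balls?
C(7,3) = 7!/(3!×4!) = 35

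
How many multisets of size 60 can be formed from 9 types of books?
C(60+9-1, 9-1) = C(68, 8) = 7392009768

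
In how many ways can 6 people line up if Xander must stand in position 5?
Fix one position: (6-1)! = 120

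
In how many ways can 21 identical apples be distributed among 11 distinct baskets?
C(21+11-1, 11-1) = C(31, 10) = 44352165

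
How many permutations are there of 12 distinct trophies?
12! = 479001600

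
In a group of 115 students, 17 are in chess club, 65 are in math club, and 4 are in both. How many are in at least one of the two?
|A∪B| = |A| + |B| - |A∩B| = 17 + 65 - 4 = 78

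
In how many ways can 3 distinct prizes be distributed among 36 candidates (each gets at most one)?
P(36,3) = 36!/(36-3)! = 42840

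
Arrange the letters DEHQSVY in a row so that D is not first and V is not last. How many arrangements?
By inclusion-exclusion: 7! - 2×(7-1)! + (7-2)! = 5040 - 1440 + 120 = 3720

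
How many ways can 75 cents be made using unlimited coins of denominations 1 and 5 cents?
Coefficient of x^75 in 1/(1-x^1) · 1/(1-x^5). Use j coins of 5 for j = 0..⌊75/5⌋ = 15, the rest in 1s: 15 + 1 = 16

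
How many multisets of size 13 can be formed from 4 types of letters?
C(13+4-1, 4-1) = C(16, 3) = 560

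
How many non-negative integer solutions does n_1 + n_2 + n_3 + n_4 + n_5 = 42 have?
C(42+5-1, 5-1) = C(46, 4) = 163185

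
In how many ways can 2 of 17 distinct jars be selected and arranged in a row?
P(17,2) = 17!/(17-2)! = 272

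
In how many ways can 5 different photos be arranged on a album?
5! = 120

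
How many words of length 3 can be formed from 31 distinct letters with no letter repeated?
P(31,3) = 31!/(31-3)! = 26970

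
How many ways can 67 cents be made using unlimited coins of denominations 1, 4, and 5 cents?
Coefficient of x^67 in 1/(1-x^1) · 1/(1-x^4) · 1/(1-x^5). Case on j = number of 5-cent coins (j = 0..13); remainder r = 67 - 5j is made from {1,4} in ⌊r/4⌋+1 ways. r = 67, 62, 57, 52, 47, 42, 37, 32, 27, 22, 17, 12, 7, 2 → 17 + 16 + 15 + 14 + 12 + 11 + 10 + 9 + 7 + 6 + 5 + 4 + 2 + 1 = 129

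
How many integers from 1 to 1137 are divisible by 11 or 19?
⌊1137/11⌋ + ⌊1137/19⌋ - ⌊1137/209⌋ = 103 + 59 - 5 = 157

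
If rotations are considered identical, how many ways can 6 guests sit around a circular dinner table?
Circular: fix one position, arrange the rest. (6-1)! = 120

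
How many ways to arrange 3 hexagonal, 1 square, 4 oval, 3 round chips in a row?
11! / (3! × 1! × 4! × 3!) = 46200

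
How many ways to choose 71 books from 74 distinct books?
C(74,71) = 74!/(71!×3!) = 64824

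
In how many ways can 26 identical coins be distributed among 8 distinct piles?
C(26+8-1, 8-1) = C(33, 7) = 4272048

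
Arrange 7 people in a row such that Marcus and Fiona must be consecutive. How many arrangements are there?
Treat the 2 as one block: (7-2+1)! × 2! = 720 × 2 = 1440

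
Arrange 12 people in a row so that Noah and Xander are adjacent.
Treat as block: (12-1)! × 2! = 39916800 × 2 = 79833600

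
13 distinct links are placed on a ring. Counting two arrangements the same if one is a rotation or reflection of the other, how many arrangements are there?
(13-1)!/2 = 479001600/2 = 239500800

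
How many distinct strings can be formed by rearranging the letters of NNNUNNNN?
8! / (1! × 7!) = 8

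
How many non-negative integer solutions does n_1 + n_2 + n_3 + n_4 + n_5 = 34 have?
C(34+5-1, 5-1) = C(38, 4) = 73815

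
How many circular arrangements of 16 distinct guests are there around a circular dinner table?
Circular: fix one position, arrange the rest. (16-1)! = 1307674368000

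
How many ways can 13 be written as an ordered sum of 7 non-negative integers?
C(13+7-1, 7-1) = C(19, 6) = 27132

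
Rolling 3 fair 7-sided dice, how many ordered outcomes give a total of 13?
Coefficient of x^13 in (x + x² + ... + x^7)^3. By inclusion-exclusion on dice exceeding 7: Σ_j (-1)^j C(3,j)·C(13-1-7j, 2) = C(3,0)·C(12,2) - C(3,1)·C(5,2) = 1·66 - 3·10 = 36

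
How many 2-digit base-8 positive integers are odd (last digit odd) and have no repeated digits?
Last∈{1,3,5,7}. Last=0: 0. Last nonzero: 4×6×P(6,0) = 24. Total = 24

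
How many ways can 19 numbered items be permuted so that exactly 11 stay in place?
Choose the 11 fixed points C(19,11) = 75582, derange the rest: !8 = Σ_{j=0}^{8} (-1)^j·8!/j! = 40320 - 40320 + 20160 - 6720 + 1680 - 336 + 56 - 8 + 1 = 14833. Product = 75582 × 14833 = 1121107806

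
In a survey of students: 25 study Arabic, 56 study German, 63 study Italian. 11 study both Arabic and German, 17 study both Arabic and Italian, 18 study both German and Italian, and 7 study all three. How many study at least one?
|A∪B∪C| = 25+56+63-11-17-18+7 = 105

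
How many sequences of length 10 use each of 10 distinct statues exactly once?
10! = 3628800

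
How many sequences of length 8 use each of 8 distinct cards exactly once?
8! = 40320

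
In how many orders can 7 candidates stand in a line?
7! = 5040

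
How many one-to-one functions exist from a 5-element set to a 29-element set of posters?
P(29,5) = 29!/(29-5)! = 14250600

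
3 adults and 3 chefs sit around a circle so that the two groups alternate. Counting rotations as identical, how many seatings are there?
Fix one of the adults: (3-1)! ways for the remaining adults, × 3! ways for the chefs = 2 × 6 = 12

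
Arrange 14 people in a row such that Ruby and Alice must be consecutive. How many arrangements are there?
Treat the 2 as one block: (14-2+1)! × 2! = 6227020800 × 2 = 12454041600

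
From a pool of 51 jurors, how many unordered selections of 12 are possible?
C(51,12) = 51!/(12!×39!) = 158753389900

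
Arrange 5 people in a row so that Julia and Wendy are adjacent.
Treat as block: (5-1)! × 2! = 24 × 2 = 48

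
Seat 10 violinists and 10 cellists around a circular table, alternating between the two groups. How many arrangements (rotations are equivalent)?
Fix one of the violinists: (10-1)! ways for the remaining violinists, × 10! ways for the cellists = 362880 × 3628800 = 1316818944000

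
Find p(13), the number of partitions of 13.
Pentagonal recurrence p(n) = p(n-1) + p(n-2) - p(n-5) - p(n-7) + p(n-12) + p(n-15) - ... gives p(0..12) = 1, 1, 2, 3, 5, 7, 11, 15, 22, 30, 42, 56, 77. p(13) = p(12) + p(11) - p(8) - p(6) + p(1) = 77 + 56 - 22 - 11 + 1 = 101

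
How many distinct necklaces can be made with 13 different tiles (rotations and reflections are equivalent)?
(13-1)!/2 = 479001600/2 = 239500800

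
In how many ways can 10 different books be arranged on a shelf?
10! = 3628800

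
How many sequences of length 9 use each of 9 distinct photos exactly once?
9! = 362880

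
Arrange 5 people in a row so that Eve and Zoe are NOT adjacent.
Total - adjacent = 5! - (5-1)!×2 = 120 - 48 = 72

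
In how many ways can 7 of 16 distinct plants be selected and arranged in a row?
P(16,7) = 16!/(16-7)! = 57657600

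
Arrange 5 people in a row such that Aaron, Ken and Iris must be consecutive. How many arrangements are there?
Treat the 3 as one block: (5-3+1)! × 3! = 6 × 6 = 36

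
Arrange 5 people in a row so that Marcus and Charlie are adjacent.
Treat as block: (5-1)! × 2! = 24 × 2 = 48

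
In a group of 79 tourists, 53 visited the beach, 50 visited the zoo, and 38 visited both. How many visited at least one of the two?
|A∪B| = |A| + |B| - |A∩B| = 53 + 50 - 38 = 65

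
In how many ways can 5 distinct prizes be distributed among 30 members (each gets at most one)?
P(30,5) = 30!/(30-5)! = 17100720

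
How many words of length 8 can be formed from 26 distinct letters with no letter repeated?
P(26,8) = 26!/(26-8)! = 62990928000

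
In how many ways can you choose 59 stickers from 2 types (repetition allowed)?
C(59+2-1, 2-1) = C(60, 1) = 60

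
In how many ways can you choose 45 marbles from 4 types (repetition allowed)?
C(45+4-1, 4-1) = C(48, 3) = 17296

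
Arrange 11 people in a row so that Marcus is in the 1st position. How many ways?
Fix one position: (11-1)! = 3628800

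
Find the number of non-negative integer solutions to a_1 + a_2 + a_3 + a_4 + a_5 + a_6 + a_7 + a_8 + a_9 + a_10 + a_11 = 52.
C(52+11-1, 11-1) = C(62, 10) = 107518933731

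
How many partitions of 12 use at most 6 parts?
By conjugation, equals partitions of 12 into parts ≤ 6. Let r_j(i) = number of partitions of i into parts ≤ j, for i = 0..12. r_1(i) = 1 for all i; r_j(i) = r_{j-1}(i) + r_j(i-j). Rows j = 2..6: ≤2: 1 1 2 2 3 3 4 4 5 5 6 6 7; ≤3: 1 1 2 3 4 5 7 8 10 12 14 16 19; ≤4: 1 1 2 3 5 6 9 11 15 18 23 27 34; ≤5: 1 1 2 3 5 7 10 13 18 23 30 37 47; ≤6: 1 1 2 3 5 7 11 14 20 26 35 44 58. r_6(12) = 58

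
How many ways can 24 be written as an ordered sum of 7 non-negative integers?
C(24+7-1, 7-1) = C(30, 6) = 593775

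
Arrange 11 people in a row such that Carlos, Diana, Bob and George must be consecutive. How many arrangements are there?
Treat the 4 as one block: (11-4+1)! × 4! = 40320 × 24 = 967680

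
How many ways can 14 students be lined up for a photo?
14! = 87178291200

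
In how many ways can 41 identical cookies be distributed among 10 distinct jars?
C(41+10-1, 10-1) = C(50, 9) = 2505433700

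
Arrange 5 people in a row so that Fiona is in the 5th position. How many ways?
Fix one position: (5-1)! = 24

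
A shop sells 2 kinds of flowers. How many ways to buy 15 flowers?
C(15+2-1, 2-1) = C(16, 1) = 16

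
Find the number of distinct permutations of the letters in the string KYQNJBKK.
8! / (1! × 1! × 3! × 1! × 1! × 1!) = 6720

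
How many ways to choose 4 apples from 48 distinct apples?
C(48,4) = 48!/(4!×44!) = 194580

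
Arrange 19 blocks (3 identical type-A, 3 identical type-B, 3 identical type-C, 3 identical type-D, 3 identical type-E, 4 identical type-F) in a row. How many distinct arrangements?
19! / (3! × 3! × 3! × 3! × 3! × 4!) = 651819168000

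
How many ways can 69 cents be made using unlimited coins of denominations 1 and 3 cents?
Coefficient of x^69 in 1/(1-x^1) · 1/(1-x^3). Use j coins of 3 for j = 0..⌊69/3⌋ = 23, the rest in 1s: 23 + 1 = 24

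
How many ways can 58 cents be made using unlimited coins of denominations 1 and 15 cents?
Coefficient of x^58 in 1/(1-x^1) · 1/(1-x^15). Use j coins of 15 for j = 0..⌊58/15⌋ = 3, the rest in 1s: 3 + 1 = 4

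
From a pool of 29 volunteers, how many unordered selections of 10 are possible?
C(29,10) = 29!/(10!×19!) = 20030010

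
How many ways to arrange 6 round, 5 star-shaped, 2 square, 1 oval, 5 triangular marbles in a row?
19! / (6! × 5! × 2! × 1! × 5!) = 5866372512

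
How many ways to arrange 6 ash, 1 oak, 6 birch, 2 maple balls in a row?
15! / (6! × 1! × 6! × 2!) = 1261260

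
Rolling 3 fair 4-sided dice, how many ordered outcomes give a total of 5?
Coefficient of x^5 in (x + x² + ... + x^4)^3. By inclusion-exclusion on dice exceeding 4: Σ_j (-1)^j C(3,j)·C(5-1-4j, 2) = C(3,0)·C(4,2) = 1·6 = 6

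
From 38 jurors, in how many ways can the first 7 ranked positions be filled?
P(38,7) = 38!/(38-7)! = 63606090240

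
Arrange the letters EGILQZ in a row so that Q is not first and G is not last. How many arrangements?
By inclusion-exclusion: 6! - 2×(6-1)! + (6-2)! = 720 - 240 + 24 = 504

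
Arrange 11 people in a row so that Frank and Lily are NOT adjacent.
Total - adjacent = 11! - (11-1)!×2 = 39916800 - 7257600 = 32659200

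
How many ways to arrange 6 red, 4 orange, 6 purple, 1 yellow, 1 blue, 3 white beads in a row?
21! / (6! × 4! × 6! × 1! × 1! × 3!) = 684410126400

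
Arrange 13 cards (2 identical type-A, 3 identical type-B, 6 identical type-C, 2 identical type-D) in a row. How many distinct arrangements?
13! / (2! × 3! × 6! × 2!) = 360360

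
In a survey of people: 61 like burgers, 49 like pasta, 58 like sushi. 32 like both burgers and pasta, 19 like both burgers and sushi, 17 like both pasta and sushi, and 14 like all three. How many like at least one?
|A∪B∪C| = 61+49+58-32-19-17+14 = 114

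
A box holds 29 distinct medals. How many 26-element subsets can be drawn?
C(29,26) = 29!/(26!×3!) = 3654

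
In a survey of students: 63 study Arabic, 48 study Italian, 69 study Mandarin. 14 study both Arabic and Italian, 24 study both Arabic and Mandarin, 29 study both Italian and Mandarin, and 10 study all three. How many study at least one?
|A∪B∪C| = 63+48+69-14-24-29+10 = 123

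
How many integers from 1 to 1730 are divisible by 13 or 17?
⌊1730/13⌋ + ⌊1730/17⌋ - ⌊1730/221⌋ = 133 + 101 - 7 = 227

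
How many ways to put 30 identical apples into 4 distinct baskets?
C(30+4-1, 4-1) = C(33, 3) = 5456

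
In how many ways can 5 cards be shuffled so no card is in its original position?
!5 = Σ_{j=0}^{5} (-1)^j·5!/j! = 120 - 120 + 60 - 20 + 5 - 1 = 44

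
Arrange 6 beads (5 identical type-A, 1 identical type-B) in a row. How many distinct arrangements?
6! / (5! × 1!) = 6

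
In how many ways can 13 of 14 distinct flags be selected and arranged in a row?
P(14,13) = 14!/(14-13)! = 87178291200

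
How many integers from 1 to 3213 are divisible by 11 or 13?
⌊3213/11⌋ + ⌊3213/13⌋ - ⌊3213/143⌋ = 292 + 247 - 22 = 517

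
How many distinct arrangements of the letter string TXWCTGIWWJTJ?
12! / (1! × 1! × 3! × 1! × 2! × 3! × 1!) = 6652800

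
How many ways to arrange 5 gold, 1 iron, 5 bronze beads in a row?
11! / (5! × 1! × 5!) = 2772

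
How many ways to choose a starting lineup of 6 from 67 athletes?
C(67,6) = 67!/(6!×61!) = 99795696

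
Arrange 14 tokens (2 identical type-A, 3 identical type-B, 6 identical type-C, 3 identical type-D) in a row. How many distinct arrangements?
14! / (2! × 3! × 6! × 3!) = 1681680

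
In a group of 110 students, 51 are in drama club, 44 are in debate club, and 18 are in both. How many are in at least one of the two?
|A∪B| = |A| + |B| - |A∩B| = 51 + 44 - 18 = 77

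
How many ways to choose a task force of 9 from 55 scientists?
C(55,9) = 55!/(9!×46!) = 6358402050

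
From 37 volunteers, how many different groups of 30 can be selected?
C(37,30) = 37!/(30!×7!) = 10295472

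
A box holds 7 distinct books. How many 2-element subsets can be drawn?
C(7,2) = 7!/(2!×5!) = 21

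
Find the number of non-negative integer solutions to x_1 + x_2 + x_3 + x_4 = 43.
C(43+4-1, 4-1) = C(46, 3) = 15180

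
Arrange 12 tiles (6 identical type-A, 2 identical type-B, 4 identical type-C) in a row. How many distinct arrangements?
12! / (6! × 2! × 4!) = 13860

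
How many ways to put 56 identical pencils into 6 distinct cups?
C(56+6-1, 6-1) = C(61, 5) = 5949147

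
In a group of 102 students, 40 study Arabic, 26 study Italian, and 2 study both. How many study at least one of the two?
|A∪B| = |A| + |B| - |A∩B| = 40 + 26 - 2 = 64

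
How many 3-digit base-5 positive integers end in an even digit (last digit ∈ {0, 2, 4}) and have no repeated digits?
Last∈{0,2,4}. Last=0: 12. Last nonzero: 2×3×P(3,1) = 18. Total = 30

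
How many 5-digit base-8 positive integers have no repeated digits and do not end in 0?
Last digit: 7 nonzero choices. First digit: 6 (nonzero, ≠last). Middle 3: P(6,3) = 120. Total = 5040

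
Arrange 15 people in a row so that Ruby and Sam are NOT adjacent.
Total - adjacent = 15! - (15-1)!×2 = 1307674368000 - 174356582400 = 1133317785600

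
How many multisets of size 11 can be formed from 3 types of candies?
C(11+3-1, 3-1) = C(13, 2) = 78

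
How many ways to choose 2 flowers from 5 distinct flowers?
C(5,2) = 5!/(2!×3!) = 10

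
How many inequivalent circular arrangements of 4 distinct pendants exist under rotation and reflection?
(4-1)!/2 = 6/2 = 3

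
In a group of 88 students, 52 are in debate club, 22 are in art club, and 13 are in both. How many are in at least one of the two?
|A∪B| = |A| + |B| - |A∩B| = 52 + 22 - 13 = 61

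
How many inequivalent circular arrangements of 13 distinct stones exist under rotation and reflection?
(13-1)!/2 = 479001600/2 = 239500800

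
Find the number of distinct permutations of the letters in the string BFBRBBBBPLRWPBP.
15! / (7! × 1! × 1! × 3! × 2! × 1!) = 21621600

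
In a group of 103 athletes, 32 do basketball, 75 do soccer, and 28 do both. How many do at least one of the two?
|A∪B| = |A| + |B| - |A∩B| = 32 + 75 - 28 = 79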